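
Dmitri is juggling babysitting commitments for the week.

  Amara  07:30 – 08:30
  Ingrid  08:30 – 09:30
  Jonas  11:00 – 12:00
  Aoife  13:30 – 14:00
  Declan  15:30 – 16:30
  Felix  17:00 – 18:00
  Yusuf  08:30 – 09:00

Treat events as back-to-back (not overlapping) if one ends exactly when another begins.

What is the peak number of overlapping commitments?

2

Sort all start/end points and keep a running count:
07:30 start Amara → 1
08:30 end Amara → 0
08:30 start Ingrid → 1
08:30 start Yusuf → 2
09:00 end Yusuf → 1
09:30 end Ingrid → 0
11:00 start Jonas → 1
12:00 end Jonas → 0
13:30 start Aoife → 1
14:00 end Aoife → 0
15:30 start Declan → 1
16:30 end Declan → 0
17:00 start Felix → 1
18:00 end Felix → 0
Peak is 2, at 08:30 (Ingrid, Yusuf).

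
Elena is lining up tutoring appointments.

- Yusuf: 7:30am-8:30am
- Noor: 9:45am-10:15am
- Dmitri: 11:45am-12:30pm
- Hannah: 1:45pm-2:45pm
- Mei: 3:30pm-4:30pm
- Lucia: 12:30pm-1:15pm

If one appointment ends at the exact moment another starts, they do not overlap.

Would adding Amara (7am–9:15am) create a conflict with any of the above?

Yes — it overlaps Yusuf

Yusuf: starts 7:30am before Amara ends 9:15am, and ends 8:30am after Amara starts 7am → overlap.
Noor: starts 9:45am at or after Amara ends 9:15am → clear.
Dmitri: starts 11:45am at or after Amara ends 9:15am → clear.
Lucia: starts 12:30pm at or after Amara ends 9:15am → clear.
Hannah: starts 1:45pm at or after Amara ends 9:15am → clear.
Mei: starts 3:30pm at or after Amara ends 9:15am → clear.
Amara overlaps Yusuf.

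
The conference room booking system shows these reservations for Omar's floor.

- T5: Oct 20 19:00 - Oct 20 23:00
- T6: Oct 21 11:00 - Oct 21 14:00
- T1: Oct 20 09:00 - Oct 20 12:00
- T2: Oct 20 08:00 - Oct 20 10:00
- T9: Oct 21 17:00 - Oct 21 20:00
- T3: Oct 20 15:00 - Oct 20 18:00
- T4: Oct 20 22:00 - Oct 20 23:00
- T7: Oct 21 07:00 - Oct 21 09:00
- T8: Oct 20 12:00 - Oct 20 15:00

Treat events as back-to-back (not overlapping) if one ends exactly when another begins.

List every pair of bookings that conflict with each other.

Check each pair: they overlap iff neither finishes before the other starts.
Sorted by start: T2, T1, T8, T3, T5, T4, T7, T6, T9.
T1 starts before T2 ends → T2 and T1 overlap.
T8 starts after T2 ends, so T2 has no further overlaps.
T8 starts exactly when T1 ends (back-to-back, no overlap), so T1 has no further overlaps.
T3 starts exactly when T8 ends (back-to-back, no overlap), so T8 has no further overlaps.
T5 starts after T3 ends, so T3 has no further overlaps.
T4 starts before T5 ends → T5 and T4 overlap.
T7 starts after T5 ends, so T5 has no further overlaps.
T7 starts after T4 ends, so T4 has no further overlaps.
T6 starts after T7 ends, so T7 has no further overlaps.
T9 starts after T6 ends.

T1 & T2, T4 & T5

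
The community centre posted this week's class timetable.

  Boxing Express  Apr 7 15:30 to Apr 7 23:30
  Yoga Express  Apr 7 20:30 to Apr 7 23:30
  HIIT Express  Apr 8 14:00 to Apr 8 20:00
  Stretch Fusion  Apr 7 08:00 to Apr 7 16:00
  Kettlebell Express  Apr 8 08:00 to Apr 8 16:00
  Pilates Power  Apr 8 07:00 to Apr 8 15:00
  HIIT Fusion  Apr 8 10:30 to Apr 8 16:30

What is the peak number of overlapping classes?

Sweep the timeline, counting +1 at each start and −1 at each end (ends before starts at a tie):
Apr 7 08:00 start Stretch Fusion → 1
Apr 7 15:30 start Boxing Express → 2
Apr 7 16:00 end Stretch Fusion → 1
Apr 7 20:30 start Yoga Express → 2
Apr 7 23:30 end Boxing Express → 1
Apr 7 23:30 end Yoga Express → 0
Apr 8 07:00 start Pilates Power → 1
Apr 8 08:00 start Kettlebell Express → 2
Apr 8 10:30 start HIIT Fusion → 3
Apr 8 14:00 start HIIT Express → 4
Apr 8 15:00 end Pilates Power → 3
Apr 8 16:00 end Kettlebell Express → 2
Apr 8 16:30 end HIIT Fusion → 1
Apr 8 20:00 end HIIT Express → 0
Peak is 4, at Apr 8 14:00 (HIIT Express, HIIT Fusion, Kettlebell Express, Pilates Power).

4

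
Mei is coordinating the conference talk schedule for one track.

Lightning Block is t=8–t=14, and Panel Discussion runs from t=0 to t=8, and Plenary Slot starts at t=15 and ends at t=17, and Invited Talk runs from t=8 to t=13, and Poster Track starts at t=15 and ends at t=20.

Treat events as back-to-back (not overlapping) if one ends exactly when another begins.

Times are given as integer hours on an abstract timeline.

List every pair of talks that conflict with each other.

Invited Talk & Lightning Block, Plenary Slot & Poster Track

Sorted by start: Panel Discussion, Lightning Block, Invited Talk, Plenary Slot, Poster Track.
Lightning Block starts exactly when Panel Discussion ends (back-to-back, no overlap); Panel Discussion is clear from here.
Invited Talk starts before Lightning Block ends → Lightning Block and Invited Talk overlap.
Plenary Slot starts after Lightning Block ends; Lightning Block is clear from here.
Plenary Slot starts after Invited Talk ends; Invited Talk is clear from here.
Poster Track starts before Plenary Slot ends → Plenary Slot and Poster Track overlap.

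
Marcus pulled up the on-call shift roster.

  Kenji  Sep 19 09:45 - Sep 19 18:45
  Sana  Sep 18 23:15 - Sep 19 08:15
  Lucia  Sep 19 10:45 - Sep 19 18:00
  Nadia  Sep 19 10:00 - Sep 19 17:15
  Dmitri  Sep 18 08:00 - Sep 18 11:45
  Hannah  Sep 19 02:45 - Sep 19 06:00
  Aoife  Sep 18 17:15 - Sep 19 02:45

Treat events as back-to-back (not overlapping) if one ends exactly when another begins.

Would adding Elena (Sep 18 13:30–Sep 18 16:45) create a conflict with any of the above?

Dmitri: ends Sep 18 11:45 at or before Elena starts Sep 18 13:30 → clear.
Aoife: starts Sep 18 17:15 at or after Elena ends Sep 18 16:45 → clear.
Sana: starts Sep 18 23:15 at or after Elena ends Sep 18 16:45 → clear.
Hannah: starts Sep 19 02:45 at or after Elena ends Sep 18 16:45 → clear.
Kenji: starts Sep 19 09:45 at or after Elena ends Sep 18 16:45 → clear.
Nadia: starts Sep 19 10:00 at or after Elena ends Sep 18 16:45 → clear.
Lucia: starts Sep 19 10:45 at or after Elena ends Sep 18 16:45 → clear.

No — it doesn't clash with anything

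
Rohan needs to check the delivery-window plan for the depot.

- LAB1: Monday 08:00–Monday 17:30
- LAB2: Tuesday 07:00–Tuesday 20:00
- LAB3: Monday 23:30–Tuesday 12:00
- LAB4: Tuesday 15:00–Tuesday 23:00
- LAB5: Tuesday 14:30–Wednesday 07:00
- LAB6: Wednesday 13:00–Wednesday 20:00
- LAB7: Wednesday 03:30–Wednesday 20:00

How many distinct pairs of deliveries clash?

Sorted by start: LAB1, LAB3, LAB2, LAB5, LAB4, LAB7, LAB6.
LAB3 starts after LAB1 ends, so LAB1 has no further overlaps.
LAB2 starts before LAB3 ends → LAB3 and LAB2 overlap.
LAB5 starts after LAB3 ends, so LAB3 has no further overlaps.
LAB5 starts before LAB2 ends → LAB2 and LAB5 overlap.
LAB4 starts before LAB2 ends → LAB2 and LAB4 overlap.
LAB7 starts after LAB2 ends, so LAB2 has no further overlaps.
LAB4 starts before LAB5 ends → LAB5 and LAB4 overlap.
LAB7 starts before LAB5 ends → LAB5 and LAB7 overlap.
LAB6 starts after LAB5 ends.
LAB7 starts after LAB4 ends, so LAB4 has no further overlaps.
LAB6 starts before LAB7 ends → LAB7 and LAB6 overlap.
Overlapping pairs: LAB2 & LAB3, LAB2 & LAB4, LAB2 & LAB5, LAB4 & LAB5, LAB5 & LAB7, LAB6 & LAB7 — 6 in total.

6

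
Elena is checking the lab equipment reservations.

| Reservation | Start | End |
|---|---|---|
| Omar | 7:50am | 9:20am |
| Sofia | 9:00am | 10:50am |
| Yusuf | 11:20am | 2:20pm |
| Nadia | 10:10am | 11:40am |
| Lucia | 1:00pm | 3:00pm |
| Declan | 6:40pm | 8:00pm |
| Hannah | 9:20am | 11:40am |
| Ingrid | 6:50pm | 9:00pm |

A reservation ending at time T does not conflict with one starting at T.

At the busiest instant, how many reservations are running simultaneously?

Walk through starts and ends in time order (an end at T is processed before a start at T):
7:50am start Omar → 1
9:00am start Sofia → 2
9:20am end Omar → 1
9:20am start Hannah → 2
10:10am start Nadia → 3
10:50am end Sofia → 2
11:20am start Yusuf → 3
11:40am end Hannah → 2
11:40am end Nadia → 1
1:00pm start Lucia → 2
2:20pm end Yusuf → 1
3:00pm end Lucia → 0
6:40pm start Declan → 1
6:50pm start Ingrid → 2
8:00pm end Declan → 1
9:00pm end Ingrid → 0
Peak is 3, at 10:10am (Hannah, Nadia, Sofia).

3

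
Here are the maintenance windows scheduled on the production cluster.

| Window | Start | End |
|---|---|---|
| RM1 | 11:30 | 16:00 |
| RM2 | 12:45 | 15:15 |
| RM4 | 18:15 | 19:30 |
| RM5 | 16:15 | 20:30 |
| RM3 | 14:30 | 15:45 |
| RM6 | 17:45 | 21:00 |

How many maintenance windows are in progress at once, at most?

3

Sweep the timeline, counting +1 at each start and −1 at each end (ends before starts at a tie):
11:30 start RM1 → 1
12:45 start RM2 → 2
14:30 start RM3 → 3
15:15 end RM2 → 2
15:45 end RM3 → 1
16:00 end RM1 → 0
16:15 start RM5 → 1
17:45 start RM6 → 2
18:15 start RM4 → 3
19:30 end RM4 → 2
20:30 end RM5 → 1
21:00 end RM6 → 0
Peak is 3, at 14:30 (RM1, RM2, RM3).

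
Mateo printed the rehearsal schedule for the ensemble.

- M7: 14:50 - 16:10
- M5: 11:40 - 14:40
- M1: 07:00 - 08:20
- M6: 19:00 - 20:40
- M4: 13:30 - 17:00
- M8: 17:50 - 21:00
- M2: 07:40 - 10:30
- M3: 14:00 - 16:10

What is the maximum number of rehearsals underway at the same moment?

Sweep the timeline, counting +1 at each start and −1 at each end (ends before starts at a tie):
07:00 start M1 → 1
07:40 start M2 → 2
08:20 end M1 → 1
10:30 end M2 → 0
11:40 start M5 → 1
13:30 start M4 → 2
14:00 start M3 → 3
14:40 end M5 → 2
14:50 start M7 → 3
16:10 end M3 → 2
16:10 end M7 → 1
17:00 end M4 → 0
17:50 start M8 → 1
19:00 start M6 → 2
20:40 end M6 → 1
21:00 end M8 → 0
Peak is 3, at 14:00 (M3, M4, M5).

3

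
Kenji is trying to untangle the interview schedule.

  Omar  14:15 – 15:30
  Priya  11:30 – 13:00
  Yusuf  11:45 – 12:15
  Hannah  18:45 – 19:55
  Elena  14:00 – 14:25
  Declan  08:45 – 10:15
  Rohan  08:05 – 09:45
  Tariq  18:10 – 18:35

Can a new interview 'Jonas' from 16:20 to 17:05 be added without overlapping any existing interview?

Yes — the slot is free

Rohan: ends 09:45 at or before Jonas starts 16:20 → clear.
Declan: ends 10:15 at or before Jonas starts 16:20 → clear.
Priya: ends 13:00 at or before Jonas starts 16:20 → clear.
Yusuf: ends 12:15 at or before Jonas starts 16:20 → clear.
Elena: ends 14:25 at or before Jonas starts 16:20 → clear.
Omar: ends 15:30 at or before Jonas starts 16:20 → clear.
Tariq: starts 18:10 at or after Jonas ends 17:05 → clear.
Hannah: starts 18:45 at or after Jonas ends 17:05 → clear.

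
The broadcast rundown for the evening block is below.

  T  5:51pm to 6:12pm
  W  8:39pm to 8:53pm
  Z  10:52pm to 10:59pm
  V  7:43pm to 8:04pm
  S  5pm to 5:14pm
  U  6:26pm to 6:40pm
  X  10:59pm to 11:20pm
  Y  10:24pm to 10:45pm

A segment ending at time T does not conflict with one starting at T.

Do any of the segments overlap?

No

Check each pair: they overlap iff neither finishes before the other starts.
Sorted by start: S, T, U, V, W, Y, Z, X.
T starts after S ends, so nothing later overlaps S either.
U starts after T ends, so nothing later overlaps T either.
V starts after U ends, so nothing later overlaps U either.
W starts after V ends, so nothing later overlaps V either.
Y starts after W ends, so nothing later overlaps W either.
Z starts after Y ends, so nothing later overlaps Y either.
X starts exactly when Z ends (back-to-back, no overlap).
Every pair is clear; the schedule has no overlaps.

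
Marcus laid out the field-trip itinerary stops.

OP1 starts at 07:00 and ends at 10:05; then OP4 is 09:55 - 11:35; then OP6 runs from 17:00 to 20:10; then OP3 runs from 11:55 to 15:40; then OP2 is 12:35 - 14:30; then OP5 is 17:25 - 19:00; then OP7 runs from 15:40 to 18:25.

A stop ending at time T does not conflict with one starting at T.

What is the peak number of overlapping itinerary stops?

Sweep the timeline, counting +1 at each start and −1 at each end (ends before starts at a tie):
07:00 start OP1 → 1
09:55 start OP4 → 2
10:05 end OP1 → 1
11:35 end OP4 → 0
11:55 start OP3 → 1
12:35 start OP2 → 2
14:30 end OP2 → 1
15:40 end OP3 → 0
15:40 start OP7 → 1
17:00 start OP6 → 2
17:25 start OP5 → 3
18:25 end OP7 → 2
19:00 end OP5 → 1
20:10 end OP6 → 0
Peak is 3, at 17:25 (OP5, OP6, OP7).

3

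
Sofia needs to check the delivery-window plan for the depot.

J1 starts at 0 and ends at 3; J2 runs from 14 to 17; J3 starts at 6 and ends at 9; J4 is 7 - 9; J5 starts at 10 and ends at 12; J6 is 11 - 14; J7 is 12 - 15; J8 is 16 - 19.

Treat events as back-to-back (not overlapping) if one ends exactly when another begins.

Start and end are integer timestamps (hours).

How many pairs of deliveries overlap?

5

Two intervals overlap when each starts before the other ends.
Sorted by start: J1, J3, J4, J5, J6, J7, J2, J8.
J3 starts after J1 ends; J1 is clear from here.
J4 starts before J3 ends → J3 and J4 overlap.
J5 starts after J3 ends; J3 is clear from here.
J5 starts after J4 ends; J4 is clear from here.
J6 starts before J5 ends → J5 and J6 overlap.
J7 starts exactly when J5 ends (back-to-back, no overlap); J5 is clear from here.
J7 starts before J6 ends → J6 and J7 overlap.
J2 starts exactly when J6 ends (back-to-back, no overlap); J6 is clear from here.
J2 starts before J7 ends → J7 and J2 overlap.
J8 starts after J7 ends.
J8 starts before J2 ends → J2 and J8 overlap.
Overlapping pairs: J2 & J7, J2 & J8, J3 & J4, J5 & J6, J6 & J7 — 5 in total.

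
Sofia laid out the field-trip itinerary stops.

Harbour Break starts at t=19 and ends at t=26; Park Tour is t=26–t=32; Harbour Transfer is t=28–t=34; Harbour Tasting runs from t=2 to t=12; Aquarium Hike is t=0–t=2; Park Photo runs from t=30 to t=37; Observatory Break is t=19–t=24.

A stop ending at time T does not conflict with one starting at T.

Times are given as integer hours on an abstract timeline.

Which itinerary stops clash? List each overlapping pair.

Harbour Break & Observatory Break, Harbour Transfer & Park Photo, Harbour Transfer & Park Tour, Park Photo & Park Tour

Two intervals overlap when each starts before the other ends.
Sorted by start: Aquarium Hike, Harbour Tasting, Observatory Break, Harbour Break, Park Tour, Harbour Transfer, Park Photo.
Harbour Tasting starts exactly when Aquarium Hike ends (back-to-back, no overlap), so Aquarium Hike has no further overlaps.
Observatory Break starts after Harbour Tasting ends, so Harbour Tasting has no further overlaps.
Harbour Break starts before Observatory Break ends → Observatory Break and Harbour Break overlap.
Park Tour starts after Observatory Break ends, so Observatory Break has no further overlaps.
Park Tour starts exactly when Harbour Break ends (back-to-back, no overlap), so Harbour Break has no further overlaps.
Harbour Transfer starts before Park Tour ends → Park Tour and Harbour Transfer overlap.
Park Photo starts before Park Tour ends → Park Tour and Park Photo overlap.
Park Photo starts before Harbour Transfer ends → Harbour Transfer and Park Photo overlap.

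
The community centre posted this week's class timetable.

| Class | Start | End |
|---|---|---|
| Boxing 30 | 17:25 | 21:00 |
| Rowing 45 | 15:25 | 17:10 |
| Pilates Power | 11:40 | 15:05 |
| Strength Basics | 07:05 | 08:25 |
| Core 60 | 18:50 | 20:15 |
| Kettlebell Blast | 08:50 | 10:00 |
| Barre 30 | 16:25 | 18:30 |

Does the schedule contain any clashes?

Yes

Sorted by start: Strength Basics, Kettlebell Blast, Pilates Power, Rowing 45, Barre 30, Boxing 30, Core 60.
Kettlebell Blast starts after Strength Basics ends, so nothing later overlaps Strength Basics either.
Pilates Power starts after Kettlebell Blast ends, so nothing later overlaps Kettlebell Blast either.
Rowing 45 starts after Pilates Power ends, so nothing later overlaps Pilates Power either.
Barre 30 starts before Rowing 45 ends → Rowing 45 and Barre 30 overlap.
That's a conflict, so the schedule is not conflict-free.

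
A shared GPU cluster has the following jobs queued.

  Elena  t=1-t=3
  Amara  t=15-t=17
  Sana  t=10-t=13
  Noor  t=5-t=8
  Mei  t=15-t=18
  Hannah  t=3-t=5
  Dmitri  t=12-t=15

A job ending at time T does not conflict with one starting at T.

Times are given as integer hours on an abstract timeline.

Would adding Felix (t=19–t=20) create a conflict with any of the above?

No — it doesn't clash with anything

Elena: ends t=3 at or before Felix starts t=19 → clear.
Hannah: ends t=5 at or before Felix starts t=19 → clear.
Noor: ends t=8 at or before Felix starts t=19 → clear.
Sana: ends t=13 at or before Felix starts t=19 → clear.
Dmitri: ends t=15 at or before Felix starts t=19 → clear.
Amara: ends t=17 at or before Felix starts t=19 → clear.
Mei: ends t=18 at or before Felix starts t=19 → clear.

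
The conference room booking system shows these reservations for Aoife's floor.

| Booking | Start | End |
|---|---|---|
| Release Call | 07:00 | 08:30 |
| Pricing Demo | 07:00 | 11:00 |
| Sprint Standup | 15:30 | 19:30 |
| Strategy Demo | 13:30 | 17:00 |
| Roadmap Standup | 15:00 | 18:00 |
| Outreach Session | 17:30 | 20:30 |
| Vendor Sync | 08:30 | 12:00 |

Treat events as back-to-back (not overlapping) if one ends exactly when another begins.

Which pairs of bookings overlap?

Outreach Session & Roadmap Standup, Outreach Session & Sprint Standup, Pricing Demo & Release Call, Pricing Demo & Vendor Sync, Roadmap Standup & Sprint Standup, Roadmap Standup & Strategy Demo, Sprint Standup & Strategy Demo

Two intervals overlap when each starts before the other ends.
Sorted by start: Release Call, Pricing Demo, Vendor Sync, Strategy Demo, Roadmap Standup, Sprint Standup, Outreach Session.
Pricing Demo starts before Release Call ends → Release Call and Pricing Demo overlap.
Vendor Sync starts exactly when Release Call ends (back-to-back, no overlap) — done with Release Call.
Vendor Sync starts before Pricing Demo ends → Pricing Demo and Vendor Sync overlap.
Strategy Demo starts after Pricing Demo ends — done with Pricing Demo.
Strategy Demo starts after Vendor Sync ends — done with Vendor Sync.
Roadmap Standup starts before Strategy Demo ends → Strategy Demo and Roadmap Standup overlap.
Sprint Standup starts before Strategy Demo ends → Strategy Demo and Sprint Standup overlap.
Outreach Session starts after Strategy Demo ends.
Sprint Standup starts before Roadmap Standup ends → Roadmap Standup and Sprint Standup overlap.
Outreach Session starts before Roadmap Standup ends → Roadmap Standup and Outreach Session overlap.
Outreach Session starts before Sprint Standup ends → Sprint Standup and Outreach Session overlap.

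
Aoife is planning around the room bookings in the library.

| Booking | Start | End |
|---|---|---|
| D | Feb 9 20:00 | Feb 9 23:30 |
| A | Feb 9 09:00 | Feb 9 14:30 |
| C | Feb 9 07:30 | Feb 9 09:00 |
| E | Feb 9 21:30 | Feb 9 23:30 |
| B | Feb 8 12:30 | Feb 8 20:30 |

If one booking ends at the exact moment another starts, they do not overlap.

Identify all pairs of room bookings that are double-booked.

D & E

Sorted by start: B, C, A, D, E.
C starts after B ends, so nothing later overlaps B either.
A starts exactly when C ends (back-to-back, no overlap), so nothing later overlaps C either.
D starts after A ends, so nothing later overlaps A either.
E starts before D ends → D and E overlap.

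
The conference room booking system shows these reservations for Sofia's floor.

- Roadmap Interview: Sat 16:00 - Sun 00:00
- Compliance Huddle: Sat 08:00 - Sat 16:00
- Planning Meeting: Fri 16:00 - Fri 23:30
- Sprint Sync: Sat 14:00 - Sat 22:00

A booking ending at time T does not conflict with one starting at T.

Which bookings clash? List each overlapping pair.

Compliance Huddle & Sprint Sync, Roadmap Interview & Sprint Sync

Sorted by start: Planning Meeting, Compliance Huddle, Sprint Sync, Roadmap Interview.
Compliance Huddle starts after Planning Meeting ends, so Planning Meeting has no further overlaps.
Sprint Sync starts before Compliance Huddle ends → Compliance Huddle and Sprint Sync overlap.
Roadmap Interview starts exactly when Compliance Huddle ends (back-to-back, no overlap).
Roadmap Interview starts before Sprint Sync ends → Sprint Sync and Roadmap Interview overlap.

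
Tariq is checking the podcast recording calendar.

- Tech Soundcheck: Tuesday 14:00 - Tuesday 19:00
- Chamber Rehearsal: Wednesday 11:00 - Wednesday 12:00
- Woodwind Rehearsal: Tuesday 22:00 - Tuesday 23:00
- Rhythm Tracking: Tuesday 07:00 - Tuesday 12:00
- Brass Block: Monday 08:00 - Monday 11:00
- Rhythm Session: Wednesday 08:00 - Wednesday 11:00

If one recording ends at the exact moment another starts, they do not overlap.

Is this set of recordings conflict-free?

Sorted by start: Brass Block, Rhythm Tracking, Tech Soundcheck, Woodwind Rehearsal, Rhythm Session, Chamber Rehearsal.
Rhythm Tracking starts after Brass Block ends, so Brass Block has no further overlaps.
Tech Soundcheck starts after Rhythm Tracking ends, so Rhythm Tracking has no further overlaps.
Woodwind Rehearsal starts after Tech Soundcheck ends, so Tech Soundcheck has no further overlaps.
Rhythm Session starts after Woodwind Rehearsal ends, so Woodwind Rehearsal has no further overlaps.
Chamber Rehearsal starts exactly when Rhythm Session ends (back-to-back, no overlap).
Every pair is clear; the schedule has no overlaps.

Yes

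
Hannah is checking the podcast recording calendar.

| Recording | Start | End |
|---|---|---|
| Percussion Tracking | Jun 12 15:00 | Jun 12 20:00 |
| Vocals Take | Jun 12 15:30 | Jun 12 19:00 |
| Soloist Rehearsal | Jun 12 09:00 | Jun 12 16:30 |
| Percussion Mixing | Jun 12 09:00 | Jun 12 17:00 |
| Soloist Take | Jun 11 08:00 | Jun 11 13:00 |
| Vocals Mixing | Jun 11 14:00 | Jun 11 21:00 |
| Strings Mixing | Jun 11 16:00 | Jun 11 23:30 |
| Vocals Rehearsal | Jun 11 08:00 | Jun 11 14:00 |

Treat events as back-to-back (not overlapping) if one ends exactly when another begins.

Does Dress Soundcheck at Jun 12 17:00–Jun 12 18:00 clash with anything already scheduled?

Soloist Take: ends Jun 11 13:00 at or before Dress Soundcheck starts Jun 12 17:00 → clear.
Vocals Rehearsal: ends Jun 11 14:00 at or before Dress Soundcheck starts Jun 12 17:00 → clear.
Vocals Mixing: ends Jun 11 21:00 at or before Dress Soundcheck starts Jun 12 17:00 → clear.
Strings Mixing: ends Jun 11 23:30 at or before Dress Soundcheck starts Jun 12 17:00 → clear.
Percussion Mixing: ends Jun 12 17:00 at or before Dress Soundcheck starts Jun 12 17:00 → clear.
Soloist Rehearsal: ends Jun 12 16:30 at or before Dress Soundcheck starts Jun 12 17:00 → clear.
Percussion Tracking: starts Jun 12 15:00 before Dress Soundcheck ends Jun 12 18:00, and ends Jun 12 20:00 after Dress Soundcheck starts Jun 12 17:00 → overlap.
Vocals Take: starts Jun 12 15:30 before Dress Soundcheck ends Jun 12 18:00, and ends Jun 12 19:00 after Dress Soundcheck starts Jun 12 17:00 → overlap.
Dress Soundcheck overlaps Vocals Take, Percussion Tracking.

Yes — it overlaps Percussion Tracking, Vocals Take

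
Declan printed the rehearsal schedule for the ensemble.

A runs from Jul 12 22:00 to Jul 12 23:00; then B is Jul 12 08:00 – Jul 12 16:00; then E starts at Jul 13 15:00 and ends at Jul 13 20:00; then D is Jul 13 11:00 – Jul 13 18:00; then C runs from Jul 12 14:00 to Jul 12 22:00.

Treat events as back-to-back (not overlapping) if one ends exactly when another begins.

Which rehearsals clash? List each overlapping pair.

B & C, D & E

Check each pair: they overlap iff neither finishes before the other starts.
Sorted by start: B, C, A, D, E.
C starts before B ends → B and C overlap.
A starts after B ends — done with B.
A starts exactly when C ends (back-to-back, no overlap) — done with C.
D starts after A ends — done with A.
E starts before D ends → D and E overlap.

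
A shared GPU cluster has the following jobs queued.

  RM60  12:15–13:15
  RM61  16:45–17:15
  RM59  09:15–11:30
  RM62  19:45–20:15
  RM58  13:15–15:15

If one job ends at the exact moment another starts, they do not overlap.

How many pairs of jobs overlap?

0

Sorted by start: RM59, RM60, RM58, RM61, RM62.
RM60 starts after RM59 ends; RM59 is clear from here.
RM58 starts exactly when RM60 ends (back-to-back, no overlap); RM60 is clear from here.
RM61 starts after RM58 ends; RM58 is clear from here.
RM62 starts after RM61 ends.
No pair overlaps.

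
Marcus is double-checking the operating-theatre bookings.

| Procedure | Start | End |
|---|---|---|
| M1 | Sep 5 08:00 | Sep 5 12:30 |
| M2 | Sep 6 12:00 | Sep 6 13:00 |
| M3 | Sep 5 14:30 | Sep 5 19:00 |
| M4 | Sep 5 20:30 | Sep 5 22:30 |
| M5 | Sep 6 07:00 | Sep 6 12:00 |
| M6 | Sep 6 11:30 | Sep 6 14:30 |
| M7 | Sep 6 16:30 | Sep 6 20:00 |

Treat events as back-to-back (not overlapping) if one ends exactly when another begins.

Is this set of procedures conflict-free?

Sorted by start: M1, M3, M4, M5, M6, M2, M7.
M3 starts after M1 ends, so M1 has no further overlaps.
M4 starts after M3 ends, so M3 has no further overlaps.
M5 starts after M4 ends, so M4 has no further overlaps.
M6 starts before M5 ends → M5 and M6 overlap.
That's a conflict, so the schedule is not conflict-free.

No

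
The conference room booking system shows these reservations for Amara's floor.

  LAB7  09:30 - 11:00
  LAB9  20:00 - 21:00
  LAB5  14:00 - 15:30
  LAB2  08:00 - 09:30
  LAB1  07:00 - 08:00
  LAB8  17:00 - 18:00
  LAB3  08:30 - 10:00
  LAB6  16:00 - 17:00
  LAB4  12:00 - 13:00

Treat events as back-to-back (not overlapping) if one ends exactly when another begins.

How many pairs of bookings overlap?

2

Sorted by start: LAB1, LAB2, LAB3, LAB7, LAB4, LAB5, LAB6, LAB8, LAB9.
LAB2 starts exactly when LAB1 ends (back-to-back, no overlap); LAB1 is clear from here.
LAB3 starts before LAB2 ends → LAB2 and LAB3 overlap.
LAB7 starts exactly when LAB2 ends (back-to-back, no overlap); LAB2 is clear from here.
LAB7 starts before LAB3 ends → LAB3 and LAB7 overlap.
LAB4 starts after LAB3 ends; LAB3 is clear from here.
LAB4 starts after LAB7 ends; LAB7 is clear from here.
LAB5 starts after LAB4 ends; LAB4 is clear from here.
LAB6 starts after LAB5 ends; LAB5 is clear from here.
LAB8 starts exactly when LAB6 ends (back-to-back, no overlap); LAB6 is clear from here.
LAB9 starts after LAB8 ends.
Overlapping pairs: LAB2 & LAB3, LAB3 & LAB7 — 2 in total.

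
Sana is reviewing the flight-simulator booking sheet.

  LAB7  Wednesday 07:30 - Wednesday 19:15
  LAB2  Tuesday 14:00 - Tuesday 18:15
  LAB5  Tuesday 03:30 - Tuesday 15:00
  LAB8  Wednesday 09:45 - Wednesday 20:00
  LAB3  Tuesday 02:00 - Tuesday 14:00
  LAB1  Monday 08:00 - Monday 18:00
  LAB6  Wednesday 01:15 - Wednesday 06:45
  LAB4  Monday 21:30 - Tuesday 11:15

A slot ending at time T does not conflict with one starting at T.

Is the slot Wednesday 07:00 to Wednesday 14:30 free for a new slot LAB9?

LAB1: ends Monday 18:00 at or before LAB9 starts Wednesday 07:00 → clear.
LAB4: ends Tuesday 11:15 at or before LAB9 starts Wednesday 07:00 → clear.
LAB3: ends Tuesday 14:00 at or before LAB9 starts Wednesday 07:00 → clear.
LAB5: ends Tuesday 15:00 at or before LAB9 starts Wednesday 07:00 → clear.
LAB2: ends Tuesday 18:15 at or before LAB9 starts Wednesday 07:00 → clear.
LAB6: ends Wednesday 06:45 at or before LAB9 starts Wednesday 07:00 → clear.
LAB7: starts Wednesday 07:30 before LAB9 ends Wednesday 14:30, and ends Wednesday 19:15 after LAB9 starts Wednesday 07:00 → overlap.
LAB8: starts Wednesday 09:45 before LAB9 ends Wednesday 14:30, and ends Wednesday 20:00 after LAB9 starts Wednesday 07:00 → overlap.
LAB9 overlaps LAB7, LAB8.

No — it overlaps LAB7, LAB8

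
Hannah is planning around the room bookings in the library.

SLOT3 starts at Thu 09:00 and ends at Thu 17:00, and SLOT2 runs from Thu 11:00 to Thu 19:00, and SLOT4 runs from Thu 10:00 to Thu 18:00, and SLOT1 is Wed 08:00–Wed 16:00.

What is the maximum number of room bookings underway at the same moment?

3

Sweep the timeline, counting +1 at each start and −1 at each end (ends before starts at a tie):
Wed 08:00 start SLOT1 → 1
Wed 16:00 end SLOT1 → 0
Thu 09:00 start SLOT3 → 1
Thu 10:00 start SLOT4 → 2
Thu 11:00 start SLOT2 → 3
Thu 17:00 end SLOT3 → 2
Thu 18:00 end SLOT4 → 1
Thu 19:00 end SLOT2 → 0
Peak is 3, at Thu 11:00 (SLOT2, SLOT3, SLOT4).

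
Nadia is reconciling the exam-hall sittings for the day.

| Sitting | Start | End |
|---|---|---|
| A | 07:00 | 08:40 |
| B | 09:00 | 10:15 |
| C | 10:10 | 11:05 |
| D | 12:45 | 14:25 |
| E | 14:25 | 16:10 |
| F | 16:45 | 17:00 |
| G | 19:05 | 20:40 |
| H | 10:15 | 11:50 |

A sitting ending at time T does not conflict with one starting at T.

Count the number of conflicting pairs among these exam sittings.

2

Sorted by start: A, B, C, H, D, E, F, G.
B starts after A ends, so A has no further overlaps.
C starts before B ends → B and C overlap.
H starts exactly when B ends (back-to-back, no overlap), so B has no further overlaps.
H starts before C ends → C and H overlap.
D starts after C ends, so C has no further overlaps.
D starts after H ends, so H has no further overlaps.
E starts exactly when D ends (back-to-back, no overlap), so D has no further overlaps.
F starts after E ends, so E has no further overlaps.
G starts after F ends.
Overlapping pairs: B & C, C & H — 2 in total.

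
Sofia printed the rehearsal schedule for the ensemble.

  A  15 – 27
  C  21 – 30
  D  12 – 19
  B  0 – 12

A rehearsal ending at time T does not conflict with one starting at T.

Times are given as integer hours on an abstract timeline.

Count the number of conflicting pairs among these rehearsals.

2

Sorted by start: B, D, A, C.
D starts exactly when B ends (back-to-back, no overlap) — done with B.
A starts before D ends → D and A overlap.
C starts after D ends.
C starts before A ends → A and C overlap.
Overlapping pairs: A & C, A & D — 2 in total.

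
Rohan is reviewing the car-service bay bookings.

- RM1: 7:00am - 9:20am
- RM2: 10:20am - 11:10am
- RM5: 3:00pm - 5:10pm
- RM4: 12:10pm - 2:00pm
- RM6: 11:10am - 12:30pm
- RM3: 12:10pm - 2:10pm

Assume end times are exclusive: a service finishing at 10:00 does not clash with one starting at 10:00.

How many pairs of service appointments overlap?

3

Sorted by start: RM1, RM2, RM6, RM3, RM4, RM5.
RM2 starts after RM1 ends; RM1 is clear from here.
RM6 starts exactly when RM2 ends (back-to-back, no overlap); RM2 is clear from here.
RM3 starts before RM6 ends → RM6 and RM3 overlap.
RM4 starts before RM6 ends → RM6 and RM4 overlap.
RM5 starts after RM6 ends.
RM4 starts before RM3 ends → RM3 and RM4 overlap.
RM5 starts after RM3 ends.
RM5 starts after RM4 ends.
Overlapping pairs: RM3 & RM4, RM3 & RM6, RM4 & RM6 — 3 in total.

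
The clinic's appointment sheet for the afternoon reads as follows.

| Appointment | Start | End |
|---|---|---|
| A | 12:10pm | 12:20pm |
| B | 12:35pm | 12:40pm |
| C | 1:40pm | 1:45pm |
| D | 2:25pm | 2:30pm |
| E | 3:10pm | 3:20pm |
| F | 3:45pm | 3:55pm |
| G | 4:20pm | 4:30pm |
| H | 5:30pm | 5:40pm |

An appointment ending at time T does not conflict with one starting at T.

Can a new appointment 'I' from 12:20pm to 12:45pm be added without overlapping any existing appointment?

A: ends 12:20pm at or before I starts 12:20pm → clear.
B: starts 12:35pm before I ends 12:45pm, and ends 12:40pm after I starts 12:20pm → overlap.
C: starts 1:40pm at or after I ends 12:45pm → clear.
D: starts 2:25pm at or after I ends 12:45pm → clear.
E: starts 3:10pm at or after I ends 12:45pm → clear.
F: starts 3:45pm at or after I ends 12:45pm → clear.
G: starts 4:20pm at or after I ends 12:45pm → clear.
H: starts 5:30pm at or after I ends 12:45pm → clear.
I overlaps B.

No — it overlaps B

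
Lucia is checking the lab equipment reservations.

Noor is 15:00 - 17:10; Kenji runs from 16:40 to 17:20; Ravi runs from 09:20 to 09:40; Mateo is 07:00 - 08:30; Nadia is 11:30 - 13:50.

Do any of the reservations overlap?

Sorted by start: Mateo, Ravi, Nadia, Noor, Kenji.
Ravi starts after Mateo ends; Mateo is clear from here.
Nadia starts after Ravi ends; Ravi is clear from here.
Noor starts after Nadia ends; Nadia is clear from here.
Kenji starts before Noor ends → Noor and Kenji overlap.
That's a conflict, so the schedule is not conflict-free.

Yes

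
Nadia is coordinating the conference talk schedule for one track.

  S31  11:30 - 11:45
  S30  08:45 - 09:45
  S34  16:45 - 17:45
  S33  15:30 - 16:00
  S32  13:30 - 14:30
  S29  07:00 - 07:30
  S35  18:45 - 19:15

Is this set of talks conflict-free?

Sorted by start: S29, S30, S31, S32, S33, S34, S35.
S30 starts after S29 ends; S29 is clear from here.
S31 starts after S30 ends; S30 is clear from here.
S32 starts after S31 ends; S31 is clear from here.
S33 starts after S32 ends; S32 is clear from here.
S34 starts after S33 ends; S33 is clear from here.
S35 starts after S34 ends.
Every pair is clear; the schedule has no overlaps.

Yes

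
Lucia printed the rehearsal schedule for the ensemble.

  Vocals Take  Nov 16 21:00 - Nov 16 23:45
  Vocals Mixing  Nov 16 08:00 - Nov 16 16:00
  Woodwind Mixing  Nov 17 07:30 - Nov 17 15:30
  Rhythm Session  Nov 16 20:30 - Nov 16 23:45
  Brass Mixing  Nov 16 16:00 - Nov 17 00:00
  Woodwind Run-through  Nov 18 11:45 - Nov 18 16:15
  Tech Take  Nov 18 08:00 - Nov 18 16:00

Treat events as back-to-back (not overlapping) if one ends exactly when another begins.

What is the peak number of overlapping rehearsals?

3

Sort all start/end points and keep a running count:
Nov 16 08:00 start Vocals Mixing → 1
Nov 16 16:00 end Vocals Mixing → 0
Nov 16 16:00 start Brass Mixing → 1
Nov 16 20:30 start Rhythm Session → 2
Nov 16 21:00 start Vocals Take → 3
Nov 16 23:45 end Rhythm Session → 2
Nov 16 23:45 end Vocals Take → 1
Nov 17 00:00 end Brass Mixing → 0
Nov 17 07:30 start Woodwind Mixing → 1
Nov 17 15:30 end Woodwind Mixing → 0
Nov 18 08:00 start Tech Take → 1
Nov 18 11:45 start Woodwind Run-through → 2
Nov 18 16:00 end Tech Take → 1
Nov 18 16:15 end Woodwind Run-through → 0
Peak is 3, at Nov 16 21:00 (Brass Mixing, Rhythm Session, Vocals Take).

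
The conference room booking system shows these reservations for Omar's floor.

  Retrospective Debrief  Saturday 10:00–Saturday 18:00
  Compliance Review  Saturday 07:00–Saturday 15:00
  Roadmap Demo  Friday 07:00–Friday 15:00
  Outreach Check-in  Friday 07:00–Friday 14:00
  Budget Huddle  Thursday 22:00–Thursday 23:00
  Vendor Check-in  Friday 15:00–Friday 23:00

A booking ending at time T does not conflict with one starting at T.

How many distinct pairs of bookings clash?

Sorted by start: Budget Huddle, Roadmap Demo, Outreach Check-in, Vendor Check-in, Compliance Review, Retrospective Debrief.
Roadmap Demo starts after Budget Huddle ends, so nothing later overlaps Budget Huddle either.
Outreach Check-in starts before Roadmap Demo ends → Roadmap Demo and Outreach Check-in overlap.
Vendor Check-in starts exactly when Roadmap Demo ends (back-to-back, no overlap), so nothing later overlaps Roadmap Demo either.
Vendor Check-in starts after Outreach Check-in ends, so nothing later overlaps Outreach Check-in either.
Compliance Review starts after Vendor Check-in ends, so nothing later overlaps Vendor Check-in either.
Retrospective Debrief starts before Compliance Review ends → Compliance Review and Retrospective Debrief overlap.
Overlapping pairs: Compliance Review & Retrospective Debrief, Outreach Check-in & Roadmap Demo — 2 in total.

2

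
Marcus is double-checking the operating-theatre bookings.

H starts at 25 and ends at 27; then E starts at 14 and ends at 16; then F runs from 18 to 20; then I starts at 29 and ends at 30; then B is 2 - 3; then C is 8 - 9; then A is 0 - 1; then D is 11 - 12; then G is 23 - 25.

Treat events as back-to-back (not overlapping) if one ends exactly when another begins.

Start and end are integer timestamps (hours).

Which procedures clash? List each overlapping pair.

Check each pair: they overlap iff neither finishes before the other starts.
Sorted by start: A, B, C, D, E, F, G, H, I.
B starts after A ends — done with A.
C starts after B ends — done with B.
D starts after C ends — done with C.
E starts after D ends — done with D.
F starts after E ends — done with E.
G starts after F ends — done with F.
H starts exactly when G ends (back-to-back, no overlap) — done with G.
I starts after H ends.

no conflicts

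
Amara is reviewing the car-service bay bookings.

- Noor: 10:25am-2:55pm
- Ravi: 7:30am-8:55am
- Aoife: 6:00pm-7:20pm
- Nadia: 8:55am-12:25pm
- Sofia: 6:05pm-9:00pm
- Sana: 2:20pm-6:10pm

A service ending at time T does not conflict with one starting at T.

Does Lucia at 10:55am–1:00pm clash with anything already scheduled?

Yes — it overlaps Nadia, Noor

Ravi: ends 8:55am at or before Lucia starts 10:55am → clear.
Nadia: starts 8:55am before Lucia ends 1:00pm, and ends 12:25pm after Lucia starts 10:55am → overlap.
Noor: starts 10:25am before Lucia ends 1:00pm, and ends 2:55pm after Lucia starts 10:55am → overlap.
Sana: starts 2:20pm at or after Lucia ends 1:00pm → clear.
Aoife: starts 6:00pm at or after Lucia ends 1:00pm → clear.
Sofia: starts 6:05pm at or after Lucia ends 1:00pm → clear.
Lucia overlaps Nadia, Noor.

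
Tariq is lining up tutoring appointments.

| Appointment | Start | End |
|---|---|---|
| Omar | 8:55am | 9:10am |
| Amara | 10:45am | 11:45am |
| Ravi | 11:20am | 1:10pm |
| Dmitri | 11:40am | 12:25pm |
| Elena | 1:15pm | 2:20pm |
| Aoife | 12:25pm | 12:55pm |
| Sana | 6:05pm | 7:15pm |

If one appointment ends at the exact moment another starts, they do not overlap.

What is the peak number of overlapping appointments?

Sweep the timeline, counting +1 at each start and −1 at each end (ends before starts at a tie):
8:55am start Omar → 1
9:10am end Omar → 0
10:45am start Amara → 1
11:20am start Ravi → 2
11:40am start Dmitri → 3
11:45am end Amara → 2
12:25pm end Dmitri → 1
12:25pm start Aoife → 2
12:55pm end Aoife → 1
1:10pm end Ravi → 0
1:15pm start Elena → 1
2:20pm end Elena → 0
6:05pm start Sana → 1
7:15pm end Sana → 0
Peak is 3, at 11:40am (Amara, Dmitri, Ravi).

3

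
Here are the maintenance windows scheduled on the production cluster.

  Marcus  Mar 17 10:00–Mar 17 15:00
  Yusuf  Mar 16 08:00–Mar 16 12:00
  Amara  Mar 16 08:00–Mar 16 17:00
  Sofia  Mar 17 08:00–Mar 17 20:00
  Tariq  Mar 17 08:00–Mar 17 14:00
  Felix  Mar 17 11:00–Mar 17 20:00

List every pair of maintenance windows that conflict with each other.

Amara & Yusuf, Felix & Marcus, Felix & Sofia, Felix & Tariq, Marcus & Sofia, Marcus & Tariq, Sofia & Tariq

Sorted by start: Amara, Yusuf, Tariq, Sofia, Marcus, Felix.
Yusuf starts before Amara ends → Amara and Yusuf overlap.
Tariq starts after Amara ends, so nothing later overlaps Amara either.
Tariq starts after Yusuf ends, so nothing later overlaps Yusuf either.
Sofia starts before Tariq ends → Tariq and Sofia overlap.
Marcus starts before Tariq ends → Tariq and Marcus overlap.
Felix starts before Tariq ends → Tariq and Felix overlap.
Marcus starts before Sofia ends → Sofia and Marcus overlap.
Felix starts before Sofia ends → Sofia and Felix overlap.
Felix starts before Marcus ends → Marcus and Felix overlap.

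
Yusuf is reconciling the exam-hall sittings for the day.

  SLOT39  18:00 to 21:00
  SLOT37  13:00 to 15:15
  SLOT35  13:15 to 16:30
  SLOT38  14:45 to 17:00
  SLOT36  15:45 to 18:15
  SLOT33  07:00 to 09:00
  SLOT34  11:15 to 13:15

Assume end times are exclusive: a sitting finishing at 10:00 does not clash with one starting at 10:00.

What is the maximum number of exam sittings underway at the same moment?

Walk through starts and ends in time order (an end at T is processed before a start at T):
07:00 start SLOT33 → 1
09:00 end SLOT33 → 0
11:15 start SLOT34 → 1
13:00 start SLOT37 → 2
13:15 end SLOT34 → 1
13:15 start SLOT35 → 2
14:45 start SLOT38 → 3
15:15 end SLOT37 → 2
15:45 start SLOT36 → 3
16:30 end SLOT35 → 2
17:00 end SLOT38 → 1
18:00 start SLOT39 → 2
18:15 end SLOT36 → 1
21:00 end SLOT39 → 0
Peak is 3, at 14:45 (SLOT35, SLOT37, SLOT38).

3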